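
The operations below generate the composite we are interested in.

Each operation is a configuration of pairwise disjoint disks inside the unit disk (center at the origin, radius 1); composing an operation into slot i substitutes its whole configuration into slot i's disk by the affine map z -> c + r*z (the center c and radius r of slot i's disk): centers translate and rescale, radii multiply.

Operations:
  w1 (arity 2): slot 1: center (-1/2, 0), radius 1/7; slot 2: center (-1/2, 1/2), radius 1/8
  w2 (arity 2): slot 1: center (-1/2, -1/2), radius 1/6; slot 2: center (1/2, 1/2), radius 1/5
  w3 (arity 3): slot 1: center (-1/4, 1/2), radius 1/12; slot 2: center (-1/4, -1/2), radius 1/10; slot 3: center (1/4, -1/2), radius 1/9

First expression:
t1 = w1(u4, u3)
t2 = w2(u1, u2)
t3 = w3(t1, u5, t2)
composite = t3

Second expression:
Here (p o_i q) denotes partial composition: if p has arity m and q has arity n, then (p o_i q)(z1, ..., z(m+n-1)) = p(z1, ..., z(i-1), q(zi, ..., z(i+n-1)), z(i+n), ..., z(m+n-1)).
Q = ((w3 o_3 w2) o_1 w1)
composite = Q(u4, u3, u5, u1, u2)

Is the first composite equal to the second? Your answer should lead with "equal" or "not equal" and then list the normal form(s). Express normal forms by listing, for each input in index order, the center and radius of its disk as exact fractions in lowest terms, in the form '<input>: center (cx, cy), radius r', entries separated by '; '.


equal: each reduces to u1: center (7/36, -5/9), radius 1/54; u2: center (11/36, -4/9), radius 1/45; u3: center (-7/24, 13/24), radius 1/96; u4: center (-7/24, 1/2), radius 1/84; u5: center (-1/4, -1/2), radius 1/10

Reducing the first expression gives u1: center (7/36, -5/9), radius 1/54; u2: center (11/36, -4/9), radius 1/45; u3: center (-7/24, 13/24), radius 1/96; u4: center (-7/24, 1/2), radius 1/84; u5: center (-1/4, -1/2), radius 1/10
Reducing the second expression gives u1: center (7/36, -5/9), radius 1/54; u2: center (11/36, -4/9), radius 1/45; u3: center (-7/24, 13/24), radius 1/96; u4: center (-7/24, 1/2), radius 1/84; u5: center (-1/4, -1/2), radius 1/10
Identical normal forms: equal.


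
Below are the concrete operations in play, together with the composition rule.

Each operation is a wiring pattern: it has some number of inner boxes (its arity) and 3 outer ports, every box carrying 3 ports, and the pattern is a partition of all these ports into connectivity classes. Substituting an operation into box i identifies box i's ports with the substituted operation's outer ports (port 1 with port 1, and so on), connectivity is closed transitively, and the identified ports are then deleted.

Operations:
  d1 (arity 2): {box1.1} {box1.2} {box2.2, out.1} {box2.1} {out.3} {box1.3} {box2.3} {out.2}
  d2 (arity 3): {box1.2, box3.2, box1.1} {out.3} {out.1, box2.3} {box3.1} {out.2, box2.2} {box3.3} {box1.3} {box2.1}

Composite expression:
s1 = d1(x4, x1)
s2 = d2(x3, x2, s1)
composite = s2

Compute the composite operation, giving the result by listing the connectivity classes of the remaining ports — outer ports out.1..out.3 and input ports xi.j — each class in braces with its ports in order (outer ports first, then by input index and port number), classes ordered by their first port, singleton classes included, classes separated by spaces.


{out.1, x2.3} {out.2, x2.2} {out.3} {x1.1} {x1.2} {x1.3} {x2.1} {x3.1, x3.2} {x3.3} {x4.1} {x4.2} {x4.3}

Treat the ports identified at d2 as solder joints: merge, then drop.
stage d1: inputs (x4, x1), connectivity {out.1, x1.2} {out.2} {out.3} {x1.1} {x1.3} {x4.1} {x4.2} {x4.3}, out.j its boundary
stage d2: inputs (x3, x2, x4, x1), connectivity {out.1, x2.3} {out.2, x2.2} {out.3} {x1.1} {x1.2} {x1.3} {x2.1} {x3.1, x3.2} {x3.3} {x4.1} {x4.2} {x4.3}, out.j its boundary


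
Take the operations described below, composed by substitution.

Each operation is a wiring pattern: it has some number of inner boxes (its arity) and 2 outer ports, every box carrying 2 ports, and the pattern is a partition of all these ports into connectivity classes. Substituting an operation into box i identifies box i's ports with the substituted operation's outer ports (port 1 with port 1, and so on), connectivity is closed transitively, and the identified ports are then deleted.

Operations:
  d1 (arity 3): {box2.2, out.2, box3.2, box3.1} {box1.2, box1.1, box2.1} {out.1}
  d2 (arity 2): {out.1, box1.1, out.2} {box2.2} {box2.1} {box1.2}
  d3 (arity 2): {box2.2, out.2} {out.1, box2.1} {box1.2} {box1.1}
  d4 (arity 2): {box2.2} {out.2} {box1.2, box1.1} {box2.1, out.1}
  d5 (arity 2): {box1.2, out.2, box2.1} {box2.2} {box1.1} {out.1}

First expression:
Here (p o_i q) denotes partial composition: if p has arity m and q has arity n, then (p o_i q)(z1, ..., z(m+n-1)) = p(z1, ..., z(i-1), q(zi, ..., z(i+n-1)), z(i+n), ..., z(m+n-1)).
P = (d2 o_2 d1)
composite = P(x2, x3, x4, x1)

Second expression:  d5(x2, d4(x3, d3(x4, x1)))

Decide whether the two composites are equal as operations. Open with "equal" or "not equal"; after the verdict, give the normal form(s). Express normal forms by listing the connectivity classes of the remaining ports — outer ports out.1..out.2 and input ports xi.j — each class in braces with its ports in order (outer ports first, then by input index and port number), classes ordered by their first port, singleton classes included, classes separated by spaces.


not equal; the first gives {out.1, out.2, x2.1} {x1.1, x1.2, x4.2} {x2.2} {x3.1, x3.2, x4.1} and the second {out.1} {out.2, x1.1, x2.2} {x1.2} {x2.1} {x3.1, x3.2} {x4.1} {x4.2}

Reducing the first expression gives {out.1, out.2, x2.1} {x1.1, x1.2, x4.2} {x2.2} {x3.1, x3.2, x4.1}
Reducing the second expression gives {out.1} {out.2, x1.1, x2.2} {x1.2} {x2.1} {x3.1, x3.2} {x4.1} {x4.2}
Distinct normal forms: not equal.


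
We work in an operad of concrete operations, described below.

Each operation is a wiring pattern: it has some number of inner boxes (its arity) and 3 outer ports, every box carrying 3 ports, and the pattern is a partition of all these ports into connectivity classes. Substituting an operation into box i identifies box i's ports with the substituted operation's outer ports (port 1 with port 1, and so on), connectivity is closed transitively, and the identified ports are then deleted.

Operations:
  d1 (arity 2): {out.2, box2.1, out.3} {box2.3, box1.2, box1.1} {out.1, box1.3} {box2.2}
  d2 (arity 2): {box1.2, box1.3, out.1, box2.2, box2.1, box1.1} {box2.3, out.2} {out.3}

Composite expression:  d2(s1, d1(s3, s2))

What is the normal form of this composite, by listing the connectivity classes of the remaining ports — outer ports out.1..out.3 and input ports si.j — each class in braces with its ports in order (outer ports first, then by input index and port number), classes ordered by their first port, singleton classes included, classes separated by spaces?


{out.1, out.2, s1.1, s1.2, s1.3, s2.1, s3.3} {out.3} {s2.2} {s2.3, s3.1, s3.2}

Substituting into d2 glues patterns; closure does the rest.
after d1, the pattern on (s3, s2) reads {out.1, s3.3} {out.2, out.3, s2.1} {s2.2} {s2.3, s3.1, s3.2} (out.j = its outer ports)
after d2, the pattern on (s1, s3, s2) reads {out.1, out.2, s1.1, s1.2, s1.3, s2.1, s3.3} {out.3} {s2.2} {s2.3, s3.1, s3.2} (out.j = its outer ports)


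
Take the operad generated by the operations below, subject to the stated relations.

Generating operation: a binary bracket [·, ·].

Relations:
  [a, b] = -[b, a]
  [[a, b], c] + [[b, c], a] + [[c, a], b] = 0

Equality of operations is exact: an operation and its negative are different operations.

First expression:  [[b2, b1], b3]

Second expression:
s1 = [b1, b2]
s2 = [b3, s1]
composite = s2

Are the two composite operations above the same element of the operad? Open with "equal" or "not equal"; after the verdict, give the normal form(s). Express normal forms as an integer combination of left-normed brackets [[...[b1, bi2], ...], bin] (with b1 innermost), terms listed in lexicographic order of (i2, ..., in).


equal — both sides give -[[b1, b2], b3]


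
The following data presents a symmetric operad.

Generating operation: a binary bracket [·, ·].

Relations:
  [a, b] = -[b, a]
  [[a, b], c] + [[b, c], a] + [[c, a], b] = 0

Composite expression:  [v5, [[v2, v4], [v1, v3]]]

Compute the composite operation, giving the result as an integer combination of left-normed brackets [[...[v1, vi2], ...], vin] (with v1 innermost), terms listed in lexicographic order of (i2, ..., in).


[[[[v1, v3], v2], v4], v5] - [[[[v1, v3], v4], v2], v5]

Antisymmetry and Jacobi reduce to v1-anchored left-normed brackets.
Composite bracket: [v5, [[v2, v4], [v1, v3]]]
Applying ab - ba throughout gives 16 signed words (2^4 = 16).
Only words starting with v1 matter:
  sign of v1v3v2v4v5 is +1, so it contributes +[[[[v1, v3], v2], v4], v5]
  sign of v1v3v4v2v5 is -1, so it contributes -[[[[v1, v3], v4], v2], v5]


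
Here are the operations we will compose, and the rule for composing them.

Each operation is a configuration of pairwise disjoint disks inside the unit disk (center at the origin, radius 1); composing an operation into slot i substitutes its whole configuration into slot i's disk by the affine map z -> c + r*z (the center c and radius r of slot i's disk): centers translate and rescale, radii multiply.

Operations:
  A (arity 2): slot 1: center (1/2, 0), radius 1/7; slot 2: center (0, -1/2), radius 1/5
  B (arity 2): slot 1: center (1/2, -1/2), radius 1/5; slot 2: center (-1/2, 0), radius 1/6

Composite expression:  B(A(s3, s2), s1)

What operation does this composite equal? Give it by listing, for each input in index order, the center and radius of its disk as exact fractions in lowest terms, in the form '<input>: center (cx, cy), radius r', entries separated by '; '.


s1: center (-1/2, 0), radius 1/6; s2: center (1/2, -3/5), radius 1/25; s3: center (3/5, -1/2), radius 1/35

Follow each s-input down from B: c' goes to c + r*c', radius to r*r'.
s3 passes through 2 substitutions, ending at center (3/5, -1/2), radius 1/35
s2 passes through 2 substitutions, ending at center (1/2, -3/5), radius 1/25
s1 passes through 1 substitution, ending at center (-1/2, 0), radius 1/6


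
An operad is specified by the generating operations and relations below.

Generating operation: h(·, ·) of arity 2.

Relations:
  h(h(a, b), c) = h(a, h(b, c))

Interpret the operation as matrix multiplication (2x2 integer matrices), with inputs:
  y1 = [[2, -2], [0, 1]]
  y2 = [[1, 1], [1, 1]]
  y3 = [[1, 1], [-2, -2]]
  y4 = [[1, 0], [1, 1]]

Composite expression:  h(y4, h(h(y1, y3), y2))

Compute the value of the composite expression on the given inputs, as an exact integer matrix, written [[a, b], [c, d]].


h(y1, y3) = [[6, 6], [-2, -2]]
h(h(y1, y3), y2) = [[12, 12], [-4, -4]]
h(y4, h(h(y1, y3), y2)) = [[12, 12], [8, 8]]

[[12, 12], [8, 8]]


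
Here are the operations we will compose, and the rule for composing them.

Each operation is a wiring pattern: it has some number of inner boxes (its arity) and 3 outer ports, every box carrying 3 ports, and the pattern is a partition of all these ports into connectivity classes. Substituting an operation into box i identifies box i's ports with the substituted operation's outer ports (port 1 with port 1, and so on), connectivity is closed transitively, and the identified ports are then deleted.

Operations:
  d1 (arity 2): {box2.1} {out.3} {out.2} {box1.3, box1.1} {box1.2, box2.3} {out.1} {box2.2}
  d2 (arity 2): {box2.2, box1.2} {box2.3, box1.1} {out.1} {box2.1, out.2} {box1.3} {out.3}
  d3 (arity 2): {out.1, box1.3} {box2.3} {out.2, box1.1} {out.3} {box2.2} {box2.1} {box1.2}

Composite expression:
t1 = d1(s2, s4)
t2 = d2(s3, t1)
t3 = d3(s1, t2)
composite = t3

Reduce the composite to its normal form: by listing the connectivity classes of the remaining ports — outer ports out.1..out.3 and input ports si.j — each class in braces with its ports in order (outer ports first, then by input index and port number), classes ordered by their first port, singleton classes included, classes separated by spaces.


{out.1, s1.3} {out.2, s1.1} {out.3} {s1.2} {s2.1, s2.3} {s2.2, s4.3} {s3.1} {s3.2} {s3.3} {s4.1} {s4.2}


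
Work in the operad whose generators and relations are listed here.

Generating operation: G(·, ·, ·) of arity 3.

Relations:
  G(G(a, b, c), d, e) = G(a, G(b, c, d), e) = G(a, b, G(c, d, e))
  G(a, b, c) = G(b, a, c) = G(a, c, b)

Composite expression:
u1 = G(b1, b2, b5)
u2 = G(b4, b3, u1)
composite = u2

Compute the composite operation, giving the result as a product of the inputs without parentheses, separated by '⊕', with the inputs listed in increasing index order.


b1 ⊕ b2 ⊕ b3 ⊕ b4 ⊕ b5

With G associative and commutative, the b-input set is all that matters.
G(b1, b2, b5) flattens to b1 ⊕ b2 ⊕ b5
G(b4, b3, G(b1, b2, b5)) flattens to b4 ⊕ b3 ⊕ b1 ⊕ b2 ⊕ b5
putting the inputs in ascending order: b1 ⊕ b2 ⊕ b3 ⊕ b4 ⊕ b5


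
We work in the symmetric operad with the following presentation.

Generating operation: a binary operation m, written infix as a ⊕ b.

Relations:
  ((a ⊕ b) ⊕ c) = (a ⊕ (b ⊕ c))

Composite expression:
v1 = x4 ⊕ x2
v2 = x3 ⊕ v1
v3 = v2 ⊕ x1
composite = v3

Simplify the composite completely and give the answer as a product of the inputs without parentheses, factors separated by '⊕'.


x3 ⊕ x4 ⊕ x2 ⊕ x1

Under associativity of m, the answer is the x's in reading order.
(x4 ⊕ x2) flattens to x4 ⊕ x2
(x3 ⊕ (x4 ⊕ x2)) flattens to x3 ⊕ x4 ⊕ x2
((x3 ⊕ (x4 ⊕ x2)) ⊕ x1) flattens to x3 ⊕ x4 ⊕ x2 ⊕ x1


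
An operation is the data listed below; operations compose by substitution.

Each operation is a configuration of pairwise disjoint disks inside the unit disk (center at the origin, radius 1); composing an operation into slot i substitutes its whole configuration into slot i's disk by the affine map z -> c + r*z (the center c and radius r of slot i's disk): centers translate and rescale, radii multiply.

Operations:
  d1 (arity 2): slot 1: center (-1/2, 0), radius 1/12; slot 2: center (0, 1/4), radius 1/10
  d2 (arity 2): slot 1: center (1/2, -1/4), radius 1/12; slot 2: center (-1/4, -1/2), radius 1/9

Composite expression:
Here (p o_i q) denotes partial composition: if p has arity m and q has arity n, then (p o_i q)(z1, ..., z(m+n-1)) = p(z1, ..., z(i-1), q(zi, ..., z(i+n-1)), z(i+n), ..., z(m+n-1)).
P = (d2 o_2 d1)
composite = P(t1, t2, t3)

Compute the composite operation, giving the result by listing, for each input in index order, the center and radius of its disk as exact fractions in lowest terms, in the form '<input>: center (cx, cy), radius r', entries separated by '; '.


t1: center (1/2, -1/4), radius 1/12; t2: center (-11/36, -1/2), radius 1/108; t3: center (-1/4, -17/36), radius 1/90


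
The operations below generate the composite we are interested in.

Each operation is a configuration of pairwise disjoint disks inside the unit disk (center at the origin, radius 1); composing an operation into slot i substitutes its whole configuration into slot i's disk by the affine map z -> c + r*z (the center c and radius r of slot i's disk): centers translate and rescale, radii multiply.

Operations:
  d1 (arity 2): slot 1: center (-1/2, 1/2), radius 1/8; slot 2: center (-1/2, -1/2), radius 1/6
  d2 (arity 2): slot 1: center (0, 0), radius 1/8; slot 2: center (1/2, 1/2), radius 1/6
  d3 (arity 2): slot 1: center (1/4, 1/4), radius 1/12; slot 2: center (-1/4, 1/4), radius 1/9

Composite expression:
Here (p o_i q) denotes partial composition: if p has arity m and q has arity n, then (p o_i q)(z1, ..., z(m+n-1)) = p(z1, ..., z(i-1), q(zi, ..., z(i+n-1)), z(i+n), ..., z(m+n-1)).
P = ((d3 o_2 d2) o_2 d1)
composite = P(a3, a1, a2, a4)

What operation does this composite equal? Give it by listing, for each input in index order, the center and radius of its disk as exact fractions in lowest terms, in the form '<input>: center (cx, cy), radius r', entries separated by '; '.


Nesting under d3 composes maps z -> c + r*z down each a-path.
input a3: applying the 1 nested substitution gives center (1/4, 1/4), radius 1/12
input a1: applying the 3 nested substitutions gives center (-37/144, 37/144), radius 1/576
input a2: applying the 3 nested substitutions gives center (-37/144, 35/144), radius 1/432
input a4: applying the 2 nested substitutions gives center (-7/36, 11/36), radius 1/54

a1: center (-37/144, 37/144), radius 1/576; a2: center (-37/144, 35/144), radius 1/432; a3: center (1/4, 1/4), radius 1/12; a4: center (-7/36, 11/36), radius 1/54


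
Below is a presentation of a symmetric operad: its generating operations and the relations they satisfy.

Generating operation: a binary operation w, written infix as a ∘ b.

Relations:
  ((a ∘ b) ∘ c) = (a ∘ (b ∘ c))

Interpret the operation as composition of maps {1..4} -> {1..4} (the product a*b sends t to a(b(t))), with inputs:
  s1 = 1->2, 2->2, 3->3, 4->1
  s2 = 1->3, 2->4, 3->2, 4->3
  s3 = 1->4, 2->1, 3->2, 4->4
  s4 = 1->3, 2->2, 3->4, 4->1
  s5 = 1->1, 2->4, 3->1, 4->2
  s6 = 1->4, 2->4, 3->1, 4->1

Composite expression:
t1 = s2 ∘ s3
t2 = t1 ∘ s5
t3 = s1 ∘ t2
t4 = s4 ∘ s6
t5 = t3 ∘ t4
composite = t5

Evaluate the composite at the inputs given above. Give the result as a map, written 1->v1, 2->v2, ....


1->3, 2->3, 3->3, 4->3

(s2 ∘ s3) = 1->3, 2->3, 3->4, 4->3
((s2 ∘ s3) ∘ s5) = 1->3, 2->3, 3->3, 4->3
(s1 ∘ ((s2 ∘ s3) ∘ s5)) = 1->3, 2->3, 3->3, 4->3
(s4 ∘ s6) = 1->1, 2->1, 3->3, 4->3
((s1 ∘ ((s2 ∘ s3) ∘ s5)) ∘ (s4 ∘ s6)) = 1->3, 2->3, 3->3, 4->3


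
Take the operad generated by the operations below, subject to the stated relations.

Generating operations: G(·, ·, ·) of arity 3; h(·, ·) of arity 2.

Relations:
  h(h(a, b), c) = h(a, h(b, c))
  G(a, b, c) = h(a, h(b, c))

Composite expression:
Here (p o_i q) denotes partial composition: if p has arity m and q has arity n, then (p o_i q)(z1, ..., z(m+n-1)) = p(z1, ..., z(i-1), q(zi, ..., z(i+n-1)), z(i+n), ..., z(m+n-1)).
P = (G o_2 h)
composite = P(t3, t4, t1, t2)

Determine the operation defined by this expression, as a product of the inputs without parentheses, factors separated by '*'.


t3 * t4 * t1 * t2

Under associativity of G, the answer is the t's in reading order.
h(t4, t1) collapses to t4 * t1
G(t3, h(t4, t1), t2) collapses to t3 * t4 * t1 * t2


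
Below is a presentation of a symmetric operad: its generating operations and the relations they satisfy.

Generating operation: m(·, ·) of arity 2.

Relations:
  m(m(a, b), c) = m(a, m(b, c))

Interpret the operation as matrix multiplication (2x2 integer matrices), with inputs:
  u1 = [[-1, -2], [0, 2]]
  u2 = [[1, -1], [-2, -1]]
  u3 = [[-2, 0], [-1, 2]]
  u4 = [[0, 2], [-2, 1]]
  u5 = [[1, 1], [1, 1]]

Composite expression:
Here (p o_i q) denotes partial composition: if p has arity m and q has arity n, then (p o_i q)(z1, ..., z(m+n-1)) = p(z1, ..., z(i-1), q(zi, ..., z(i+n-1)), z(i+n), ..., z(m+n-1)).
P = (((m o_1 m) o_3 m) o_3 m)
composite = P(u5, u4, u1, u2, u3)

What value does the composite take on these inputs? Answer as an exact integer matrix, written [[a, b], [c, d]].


[[48, -24], [48, -24]]

m(u5, u4) = [[-2, 3], [-2, 3]]
m(u1, u2) = [[3, 3], [-4, -2]]
m(m(u1, u2), u3) = [[-9, 6], [10, -4]]
m(m(u5, u4), m(m(u1, u2), u3)) = [[48, -24], [48, -24]]


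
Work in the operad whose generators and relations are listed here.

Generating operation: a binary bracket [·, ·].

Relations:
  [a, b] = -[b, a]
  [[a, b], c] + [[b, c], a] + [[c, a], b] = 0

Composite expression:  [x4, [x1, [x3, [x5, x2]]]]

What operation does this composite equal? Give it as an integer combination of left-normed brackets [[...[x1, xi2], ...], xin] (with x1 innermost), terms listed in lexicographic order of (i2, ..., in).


-[[[[x1, x2], x5], x3], x4] + [[[[x1, x3], x2], x5], x4] - [[[[x1, x3], x5], x2], x4] + [[[[x1, x5], x2], x3], x4]

A multilinear Lie element is pinned by x1-initial words (x1 innermost).
Composite bracket: [x4, [x1, [x3, [x5, x2]]]]
Applying ab - ba throughout gives 16 signed words (2^4 = 16).
Only words starting with x1 matter:
  from x1x2x5x3x4, sign -1: term -[[[[x1, x2], x5], x3], x4]
  from x1x3x2x5x4, sign +1: term +[[[[x1, x3], x2], x5], x4]
  from x1x3x5x2x4, sign -1: term -[[[[x1, x3], x5], x2], x4]
  from x1x5x2x3x4, sign +1: term +[[[[x1, x5], x2], x3], x4]


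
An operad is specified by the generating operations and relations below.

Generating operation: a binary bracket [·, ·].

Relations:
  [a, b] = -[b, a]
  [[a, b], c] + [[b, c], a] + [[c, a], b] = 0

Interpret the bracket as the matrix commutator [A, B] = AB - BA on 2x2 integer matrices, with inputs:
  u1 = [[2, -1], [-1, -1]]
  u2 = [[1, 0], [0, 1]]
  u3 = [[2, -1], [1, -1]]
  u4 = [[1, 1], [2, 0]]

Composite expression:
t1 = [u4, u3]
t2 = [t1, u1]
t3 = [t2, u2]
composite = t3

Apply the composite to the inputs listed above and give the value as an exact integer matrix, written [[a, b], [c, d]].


[u4, u3] = [[3, -4], [5, -3]]
[[u4, u3], u1] = [[9, 6], [21, -9]]
[[[u4, u3], u1], u2] = [[0, 0], [0, 0]]

[[0, 0], [0, 0]]


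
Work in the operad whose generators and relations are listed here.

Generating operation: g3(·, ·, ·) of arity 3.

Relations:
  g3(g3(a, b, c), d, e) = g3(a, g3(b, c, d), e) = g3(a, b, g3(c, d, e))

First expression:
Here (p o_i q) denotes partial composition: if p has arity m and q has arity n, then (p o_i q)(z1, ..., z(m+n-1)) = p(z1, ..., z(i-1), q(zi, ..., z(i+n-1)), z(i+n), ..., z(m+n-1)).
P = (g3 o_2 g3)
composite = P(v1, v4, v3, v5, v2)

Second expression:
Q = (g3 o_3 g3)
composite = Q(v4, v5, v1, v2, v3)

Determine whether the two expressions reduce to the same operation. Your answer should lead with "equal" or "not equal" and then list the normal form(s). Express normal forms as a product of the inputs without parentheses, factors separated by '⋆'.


not equal; the first gives v1 ⋆ v4 ⋆ v3 ⋆ v5 ⋆ v2 and the second v4 ⋆ v5 ⋆ v1 ⋆ v2 ⋆ v3

The first expression, normalized: v1 ⋆ v4 ⋆ v3 ⋆ v5 ⋆ v2
The second expression, normalized: v4 ⋆ v5 ⋆ v1 ⋆ v2 ⋆ v3
Different reductions; not equal.


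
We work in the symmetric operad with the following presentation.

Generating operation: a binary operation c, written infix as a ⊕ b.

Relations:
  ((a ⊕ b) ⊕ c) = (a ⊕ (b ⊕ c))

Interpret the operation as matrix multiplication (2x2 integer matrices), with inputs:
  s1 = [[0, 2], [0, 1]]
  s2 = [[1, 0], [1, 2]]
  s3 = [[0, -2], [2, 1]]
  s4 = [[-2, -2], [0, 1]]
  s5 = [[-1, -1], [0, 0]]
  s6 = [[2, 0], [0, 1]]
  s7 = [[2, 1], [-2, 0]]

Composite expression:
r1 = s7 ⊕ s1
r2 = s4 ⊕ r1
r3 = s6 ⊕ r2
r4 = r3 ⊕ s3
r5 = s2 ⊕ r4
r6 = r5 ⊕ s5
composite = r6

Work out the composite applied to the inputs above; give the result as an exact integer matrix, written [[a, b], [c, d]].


[[8, 8], [24, 24]]


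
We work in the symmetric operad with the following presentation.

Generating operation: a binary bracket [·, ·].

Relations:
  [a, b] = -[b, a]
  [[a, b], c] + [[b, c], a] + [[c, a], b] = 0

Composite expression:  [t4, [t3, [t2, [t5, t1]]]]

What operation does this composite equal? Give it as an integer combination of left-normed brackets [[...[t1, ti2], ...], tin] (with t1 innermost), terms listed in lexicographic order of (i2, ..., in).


Antisymmetry and Jacobi reduce to t1-anchored left-normed brackets.
Composite bracket: [t4, [t3, [t2, [t5, t1]]]]
Expanding via [a, b] = ab - ba: 16 signed words (2^4 = 16).
The t1-initial words carry the normal form:
  t1t5t2t3t4 appears with sign +1, giving the term +[[[[t1, t5], t2], t3], t4]

[[[[t1, t5], t2], t3], t4]


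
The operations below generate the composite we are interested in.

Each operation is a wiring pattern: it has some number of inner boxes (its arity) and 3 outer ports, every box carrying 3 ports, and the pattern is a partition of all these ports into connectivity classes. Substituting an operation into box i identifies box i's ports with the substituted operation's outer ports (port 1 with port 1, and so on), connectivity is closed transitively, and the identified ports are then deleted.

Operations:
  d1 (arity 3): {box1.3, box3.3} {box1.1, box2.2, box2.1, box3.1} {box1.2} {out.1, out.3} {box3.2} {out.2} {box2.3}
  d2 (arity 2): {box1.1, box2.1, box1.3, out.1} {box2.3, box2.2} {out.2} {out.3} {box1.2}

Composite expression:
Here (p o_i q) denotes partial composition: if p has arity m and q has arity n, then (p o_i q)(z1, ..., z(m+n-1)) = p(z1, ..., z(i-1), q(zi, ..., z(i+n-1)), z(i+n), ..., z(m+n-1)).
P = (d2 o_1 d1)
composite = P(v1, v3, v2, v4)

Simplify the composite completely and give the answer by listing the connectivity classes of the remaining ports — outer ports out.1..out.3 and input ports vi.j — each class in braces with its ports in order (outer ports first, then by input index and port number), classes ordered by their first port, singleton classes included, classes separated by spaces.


{out.1, v4.1} {out.2} {out.3} {v1.1, v2.1, v3.1, v3.2} {v1.2} {v1.3, v2.3} {v2.2} {v3.3} {v4.2, v4.3}

Substituting into d2 glues patterns; closure does the rest.
through d1, on inputs (v1, v3, v2): {out.1, out.3} {out.2} {v1.1, v2.1, v3.1, v3.2} {v1.2} {v1.3, v2.3} {v2.2} {v3.3} (out.j = stage outer ports)
through d2, on inputs (v1, v3, v2, v4): {out.1, v4.1} {out.2} {out.3} {v1.1, v2.1, v3.1, v3.2} {v1.2} {v1.3, v2.3} {v2.2} {v3.3} {v4.2, v4.3} (out.j = stage outer ports)


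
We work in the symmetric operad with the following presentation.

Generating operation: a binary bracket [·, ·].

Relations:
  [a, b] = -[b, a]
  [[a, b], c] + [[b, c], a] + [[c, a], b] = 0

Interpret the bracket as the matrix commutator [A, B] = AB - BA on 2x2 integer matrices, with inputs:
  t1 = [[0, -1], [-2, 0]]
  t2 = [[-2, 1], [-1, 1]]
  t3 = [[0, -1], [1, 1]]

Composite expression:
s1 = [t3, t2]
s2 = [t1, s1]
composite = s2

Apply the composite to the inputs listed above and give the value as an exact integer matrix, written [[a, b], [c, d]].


[t3, t2] = [[0, -4], [-4, 0]]
[t1, [t3, t2]] = [[-4, 0], [0, 4]]

[[-4, 0], [0, 4]]


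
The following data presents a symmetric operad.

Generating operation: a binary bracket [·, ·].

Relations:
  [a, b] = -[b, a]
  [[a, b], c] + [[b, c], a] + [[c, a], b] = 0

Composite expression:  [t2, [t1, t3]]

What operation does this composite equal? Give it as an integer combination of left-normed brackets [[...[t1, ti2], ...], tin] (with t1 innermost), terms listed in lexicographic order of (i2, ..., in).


-[[t1, t3], t2]

In the tensor algebra, words opening t1 carry the t1-anchored form.
Composite bracket: [t2, [t1, t3]]
Full expansion: 4 signed words from ab - ba (2^2 = 4).
The t1-initial words carry the normal form:
  the word t1t3t2 carries sign -1 and contributes -[[t1, t3], t2]


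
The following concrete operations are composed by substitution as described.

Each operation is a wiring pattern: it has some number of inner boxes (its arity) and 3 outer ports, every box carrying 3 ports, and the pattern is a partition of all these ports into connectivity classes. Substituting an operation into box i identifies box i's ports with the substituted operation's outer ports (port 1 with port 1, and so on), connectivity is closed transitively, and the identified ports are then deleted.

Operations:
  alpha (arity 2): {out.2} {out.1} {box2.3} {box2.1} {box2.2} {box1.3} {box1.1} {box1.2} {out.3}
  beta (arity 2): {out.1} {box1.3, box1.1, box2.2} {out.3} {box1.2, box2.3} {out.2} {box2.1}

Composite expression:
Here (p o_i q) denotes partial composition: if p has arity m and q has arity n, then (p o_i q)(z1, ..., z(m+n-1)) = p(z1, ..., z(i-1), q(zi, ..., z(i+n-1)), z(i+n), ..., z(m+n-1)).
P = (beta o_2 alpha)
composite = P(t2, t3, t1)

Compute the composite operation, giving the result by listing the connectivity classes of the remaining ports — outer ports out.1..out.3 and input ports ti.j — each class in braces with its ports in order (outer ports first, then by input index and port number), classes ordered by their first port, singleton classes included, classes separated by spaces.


Connectivity passes through glued beta-boundaries; trace each wire chain.
composing alpha on (t3, t1), with out.j its own outer ports: {out.1} {out.2} {out.3} {t1.1} {t1.2} {t1.3} {t3.1} {t3.2} {t3.3}
composing beta on (t2, t3, t1), with out.j its own outer ports: {out.1} {out.2} {out.3} {t1.1} {t1.2} {t1.3} {t2.1, t2.3} {t2.2} {t3.1} {t3.2} {t3.3}

{out.1} {out.2} {out.3} {t1.1} {t1.2} {t1.3} {t2.1, t2.3} {t2.2} {t3.1} {t3.2} {t3.3}


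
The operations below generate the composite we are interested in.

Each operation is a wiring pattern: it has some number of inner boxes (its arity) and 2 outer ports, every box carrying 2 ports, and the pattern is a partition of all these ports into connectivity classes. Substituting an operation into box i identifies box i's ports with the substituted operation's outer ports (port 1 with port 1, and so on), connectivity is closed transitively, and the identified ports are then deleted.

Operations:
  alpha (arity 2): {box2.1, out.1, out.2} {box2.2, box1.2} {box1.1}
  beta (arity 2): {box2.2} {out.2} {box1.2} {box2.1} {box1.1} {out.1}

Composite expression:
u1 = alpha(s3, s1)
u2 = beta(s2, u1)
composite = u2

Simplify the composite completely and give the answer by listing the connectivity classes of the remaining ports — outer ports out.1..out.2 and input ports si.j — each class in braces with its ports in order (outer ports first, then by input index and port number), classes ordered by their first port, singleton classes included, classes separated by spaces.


{out.1} {out.2} {s1.1} {s1.2, s3.2} {s2.1} {s2.2} {s3.1}

Connectivity passes through glued beta-boundaries; trace each wire chain.
stage alpha: inputs (s3, s1), connectivity {out.1, out.2, s1.1} {s1.2, s3.2} {s3.1}, out.j its boundary
stage beta: inputs (s2, s3, s1), connectivity {out.1} {out.2} {s1.1} {s1.2, s3.2} {s2.1} {s2.2} {s3.1}, out.j its boundary


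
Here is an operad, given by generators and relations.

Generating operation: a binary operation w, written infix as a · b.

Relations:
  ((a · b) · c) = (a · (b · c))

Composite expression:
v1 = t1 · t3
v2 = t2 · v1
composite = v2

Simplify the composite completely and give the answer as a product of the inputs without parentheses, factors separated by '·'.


t2 · t1 · t3

Every regrouping of w is equal, so read the t-inputs in written order.
(t1 · t3) flattens to t1 · t3
(t2 · (t1 · t3)) flattens to t2 · t1 · t3


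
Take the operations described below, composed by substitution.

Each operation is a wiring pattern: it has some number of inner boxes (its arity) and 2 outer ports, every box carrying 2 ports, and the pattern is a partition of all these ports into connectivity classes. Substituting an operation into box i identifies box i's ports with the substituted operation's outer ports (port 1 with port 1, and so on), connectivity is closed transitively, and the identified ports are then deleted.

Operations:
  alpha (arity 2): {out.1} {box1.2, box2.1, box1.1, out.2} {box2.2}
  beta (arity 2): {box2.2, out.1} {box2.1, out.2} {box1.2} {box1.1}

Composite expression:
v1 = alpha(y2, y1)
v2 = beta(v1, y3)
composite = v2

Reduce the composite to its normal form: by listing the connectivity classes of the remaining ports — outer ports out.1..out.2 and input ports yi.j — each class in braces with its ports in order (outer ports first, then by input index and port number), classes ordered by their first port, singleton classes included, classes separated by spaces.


{out.1, y3.2} {out.2, y3.1} {y1.1, y2.1, y2.2} {y1.2}

Two ports join when wires chain via beta-identified ports.
through alpha, on inputs (y2, y1): {out.1} {out.2, y1.1, y2.1, y2.2} {y1.2} (out.j = stage outer ports)
through beta, on inputs (y2, y1, y3): {out.1, y3.2} {out.2, y3.1} {y1.1, y2.1, y2.2} {y1.2} (out.j = stage outer ports)


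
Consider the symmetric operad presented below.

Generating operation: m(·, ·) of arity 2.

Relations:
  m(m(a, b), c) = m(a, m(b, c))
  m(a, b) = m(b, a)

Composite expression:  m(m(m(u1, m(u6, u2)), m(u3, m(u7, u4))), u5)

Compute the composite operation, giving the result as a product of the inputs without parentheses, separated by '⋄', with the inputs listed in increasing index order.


u1 ⋄ u2 ⋄ u3 ⋄ u4 ⋄ u5 ⋄ u6 ⋄ u7

Key point: m commutes, so take the u-inputs in any fixed order.
m(u6, u2) linearizes to u6 ⋄ u2
m(u1, m(u6, u2)) linearizes to u1 ⋄ u6 ⋄ u2
m(u7, u4) linearizes to u7 ⋄ u4
m(u3, m(u7, u4)) linearizes to u3 ⋄ u7 ⋄ u4
m(m(u1, m(u6, u2)), m(u3, m(u7, u4))) linearizes to u1 ⋄ u6 ⋄ u2 ⋄ u3 ⋄ u7 ⋄ u4
m(m(m(u1, m(u6, u2)), m(u3, m(u7, u4))), u5) linearizes to u1 ⋄ u6 ⋄ u2 ⋄ u3 ⋄ u7 ⋄ u4 ⋄ u5
reordering the factors by index: u1 ⋄ u2 ⋄ u3 ⋄ u4 ⋄ u5 ⋄ u6 ⋄ u7


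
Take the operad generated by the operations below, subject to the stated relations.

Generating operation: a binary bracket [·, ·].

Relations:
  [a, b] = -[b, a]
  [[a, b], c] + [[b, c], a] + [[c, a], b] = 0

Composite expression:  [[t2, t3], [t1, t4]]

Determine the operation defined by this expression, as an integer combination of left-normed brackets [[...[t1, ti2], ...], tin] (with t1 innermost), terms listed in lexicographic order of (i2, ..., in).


-[[[t1, t4], t2], t3] + [[[t1, t4], t3], t2]

Skip Jacobi rewriting: expand, keep t1-initial words, read off terms.
Composite bracket: [[t2, t3], [t1, t4]]
Applying ab - ba throughout gives 8 signed words (2^3 = 8).
Words beginning with t1 determine it all:
  word t1t4t2t3 has sign -1, contributing -[[[t1, t4], t2], t3]
  word t1t4t3t2 has sign +1, contributing +[[[t1, t4], t3], t2]


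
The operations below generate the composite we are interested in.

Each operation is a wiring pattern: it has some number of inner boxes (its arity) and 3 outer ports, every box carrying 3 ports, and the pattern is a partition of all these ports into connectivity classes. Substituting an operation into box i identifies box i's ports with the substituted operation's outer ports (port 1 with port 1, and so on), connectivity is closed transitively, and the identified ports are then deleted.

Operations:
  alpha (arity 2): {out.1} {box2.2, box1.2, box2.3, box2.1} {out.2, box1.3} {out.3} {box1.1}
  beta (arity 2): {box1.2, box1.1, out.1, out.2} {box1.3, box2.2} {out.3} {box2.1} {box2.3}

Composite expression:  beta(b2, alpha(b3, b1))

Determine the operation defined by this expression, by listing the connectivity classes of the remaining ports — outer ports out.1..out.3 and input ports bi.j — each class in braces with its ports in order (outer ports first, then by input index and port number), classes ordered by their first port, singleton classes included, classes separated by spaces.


{out.1, out.2, b2.1, b2.2} {out.3} {b1.1, b1.2, b1.3, b3.2} {b2.3, b3.3} {b3.1}

Substituting into beta glues patterns; closure does the rest.
composing alpha on (b3, b1), with out.j its own outer ports: {out.1} {out.2, b3.3} {out.3} {b1.1, b1.2, b1.3, b3.2} {b3.1}
composing beta on (b2, b3, b1), with out.j its own outer ports: {out.1, out.2, b2.1, b2.2} {out.3} {b1.1, b1.2, b1.3, b3.2} {b2.3, b3.3} {b3.1}


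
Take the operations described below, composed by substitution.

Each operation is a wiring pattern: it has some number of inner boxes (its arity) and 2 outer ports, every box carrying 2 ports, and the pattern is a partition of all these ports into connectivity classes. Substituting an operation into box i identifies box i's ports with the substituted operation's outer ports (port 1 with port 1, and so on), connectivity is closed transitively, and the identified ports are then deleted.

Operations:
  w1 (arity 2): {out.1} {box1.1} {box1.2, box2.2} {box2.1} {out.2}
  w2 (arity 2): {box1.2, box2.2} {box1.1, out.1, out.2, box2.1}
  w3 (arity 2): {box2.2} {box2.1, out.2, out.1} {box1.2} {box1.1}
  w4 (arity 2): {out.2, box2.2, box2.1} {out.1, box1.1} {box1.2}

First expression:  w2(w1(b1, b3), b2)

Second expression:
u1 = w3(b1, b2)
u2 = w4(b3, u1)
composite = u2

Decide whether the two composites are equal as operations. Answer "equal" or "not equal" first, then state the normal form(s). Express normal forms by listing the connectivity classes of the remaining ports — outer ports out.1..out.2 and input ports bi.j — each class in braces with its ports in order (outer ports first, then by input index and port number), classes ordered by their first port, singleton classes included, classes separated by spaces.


Normal form of the first expression: {out.1, out.2, b2.1} {b1.1} {b1.2, b3.2} {b2.2} {b3.1}
Normal form of the second expression: {out.1, b3.1} {out.2, b2.1} {b1.1} {b1.2} {b2.2} {b3.2}
The normal forms differ: not equal.

not equal — first {out.1, out.2, b2.1} {b1.1} {b1.2, b3.2} {b2.2} {b3.1}, second {out.1, b3.1} {out.2, b2.1} {b1.1} {b1.2} {b2.2} {b3.2}


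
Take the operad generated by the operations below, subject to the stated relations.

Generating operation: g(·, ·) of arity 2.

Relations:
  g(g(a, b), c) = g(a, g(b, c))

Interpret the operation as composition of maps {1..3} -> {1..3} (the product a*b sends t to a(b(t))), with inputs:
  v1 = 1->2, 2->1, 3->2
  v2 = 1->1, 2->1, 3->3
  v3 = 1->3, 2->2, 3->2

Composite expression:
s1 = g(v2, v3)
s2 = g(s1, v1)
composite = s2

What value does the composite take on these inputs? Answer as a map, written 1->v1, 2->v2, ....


1->1, 2->3, 3->1

g(v2, v3) = 1->3, 2->1, 3->1
g(g(v2, v3), v1) = 1->1, 2->3, 3->1


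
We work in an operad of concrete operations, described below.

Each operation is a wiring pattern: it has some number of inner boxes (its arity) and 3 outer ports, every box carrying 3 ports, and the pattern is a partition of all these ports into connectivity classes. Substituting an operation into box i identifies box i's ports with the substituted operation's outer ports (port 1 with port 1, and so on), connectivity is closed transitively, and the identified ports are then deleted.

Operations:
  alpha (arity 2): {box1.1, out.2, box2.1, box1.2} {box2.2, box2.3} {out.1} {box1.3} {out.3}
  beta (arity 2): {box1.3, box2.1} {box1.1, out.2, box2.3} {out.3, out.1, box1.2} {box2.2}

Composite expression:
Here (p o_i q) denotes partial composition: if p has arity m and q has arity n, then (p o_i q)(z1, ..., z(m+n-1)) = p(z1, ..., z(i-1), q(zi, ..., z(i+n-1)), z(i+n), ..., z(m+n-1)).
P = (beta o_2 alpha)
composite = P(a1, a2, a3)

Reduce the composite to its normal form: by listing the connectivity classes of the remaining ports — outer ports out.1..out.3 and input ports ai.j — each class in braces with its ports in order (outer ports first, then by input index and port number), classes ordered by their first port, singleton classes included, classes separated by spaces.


{out.1, out.3, a1.2} {out.2, a1.1} {a1.3} {a2.1, a2.2, a3.1} {a2.3} {a3.2, a3.3}

Two ports join when wires chain via beta-identified ports.
composing alpha on (a2, a3), with out.j its own outer ports: {out.1} {out.2, a2.1, a2.2, a3.1} {out.3} {a2.3} {a3.2, a3.3}
composing beta on (a1, a2, a3), with out.j its own outer ports: {out.1, out.3, a1.2} {out.2, a1.1} {a1.3} {a2.1, a2.2, a3.1} {a2.3} {a3.2, a3.3}


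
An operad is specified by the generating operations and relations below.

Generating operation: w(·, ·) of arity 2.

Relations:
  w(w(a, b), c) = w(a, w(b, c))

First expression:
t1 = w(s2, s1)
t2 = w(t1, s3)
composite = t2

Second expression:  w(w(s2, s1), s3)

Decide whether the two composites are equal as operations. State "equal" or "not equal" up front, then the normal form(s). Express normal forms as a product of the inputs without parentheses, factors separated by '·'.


equal — both sides give s2 · s1 · s3

The first expression reduces to s2 · s1 · s3
The second expression reduces to s2 · s1 · s3
Identical normal forms: equal.


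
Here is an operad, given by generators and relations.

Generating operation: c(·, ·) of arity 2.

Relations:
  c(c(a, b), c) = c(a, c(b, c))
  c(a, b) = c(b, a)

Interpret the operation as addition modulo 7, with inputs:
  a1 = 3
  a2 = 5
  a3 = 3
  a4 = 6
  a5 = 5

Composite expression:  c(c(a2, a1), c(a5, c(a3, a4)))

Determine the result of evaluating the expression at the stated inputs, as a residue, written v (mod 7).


1 (mod 7)
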